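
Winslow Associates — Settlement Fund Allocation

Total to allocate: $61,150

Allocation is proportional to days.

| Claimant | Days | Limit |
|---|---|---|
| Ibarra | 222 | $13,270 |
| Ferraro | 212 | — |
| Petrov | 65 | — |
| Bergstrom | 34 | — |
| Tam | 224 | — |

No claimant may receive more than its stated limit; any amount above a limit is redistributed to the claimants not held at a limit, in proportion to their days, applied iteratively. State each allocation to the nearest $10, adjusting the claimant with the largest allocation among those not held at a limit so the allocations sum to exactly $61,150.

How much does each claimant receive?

Sum of days: 757.
Pro-rata shares before constraints: Ibarra 17,933.03; Ferraro 17,125.23; Petrov 5,250.66; Bergstrom 2,746.50; Tam 18,094.58.
Capped: Ibarra ($13,270); balance $47,880 reallocated over remaining days 535.
Redistributed shares: Ferraro 18,973.01 → $18,970; Petrov 5,817.20 → $5,820; Bergstrom 3,042.84 → $3,040; Tam 20,046.95 → $20,050.

Ibarra: $13,270 · Ferraro: $18,970 · Petrov: $5,820 · Bergstrom: $3,040 · Tam: $20,050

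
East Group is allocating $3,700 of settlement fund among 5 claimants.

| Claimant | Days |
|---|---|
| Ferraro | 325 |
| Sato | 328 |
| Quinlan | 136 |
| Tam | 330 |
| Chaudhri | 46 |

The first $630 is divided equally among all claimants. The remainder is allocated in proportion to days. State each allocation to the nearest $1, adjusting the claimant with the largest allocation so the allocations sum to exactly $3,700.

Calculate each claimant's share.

$630 shared equally gives $126 per claimant.
Remainder $3,070 by days (total 1,165): Ferraro 856.44 → $856; Sato 864.34 → $864; Quinlan 358.39 → $358; Tam 869.61 → $870; Chaudhri 121.22 → $121.
Rounding difference +$1 on remainder applied to Tam.
Totals: Ferraro $126 + $856 = $982; Sato $126 + $864 = $990; Quinlan $126 + $358 = $484; Tam $126 + $871 = $997; Chaudhri $126 + $121 = $247.

Ferraro: $982 · Sato: $990 · Quinlan: $484 · Tam: $997 · Chaudhri: $247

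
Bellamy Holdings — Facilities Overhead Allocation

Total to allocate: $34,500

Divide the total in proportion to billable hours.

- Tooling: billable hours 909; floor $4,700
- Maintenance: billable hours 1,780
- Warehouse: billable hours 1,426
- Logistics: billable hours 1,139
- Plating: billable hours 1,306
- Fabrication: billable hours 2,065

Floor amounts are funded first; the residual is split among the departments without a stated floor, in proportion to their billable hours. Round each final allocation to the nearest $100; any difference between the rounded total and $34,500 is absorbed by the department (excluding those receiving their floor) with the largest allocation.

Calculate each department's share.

Minimums first: Tooling $4,700. Remaining pool $29,800.
Remaining pool split over remaining billable hours 7,716: Maintenance 6,874.55 → $6,900; Warehouse 5,507.36 → $5,500; Logistics 4,398.94 → $4,400; Plating 5,043.91 → $5,000; Fabrication 7,975.25 → $8,000.

Tooling: $4,700 · Maintenance: $6,900 · Warehouse: $5,500 · Logistics: $4,400 · Plating: $5,000 · Fabrication: $8,000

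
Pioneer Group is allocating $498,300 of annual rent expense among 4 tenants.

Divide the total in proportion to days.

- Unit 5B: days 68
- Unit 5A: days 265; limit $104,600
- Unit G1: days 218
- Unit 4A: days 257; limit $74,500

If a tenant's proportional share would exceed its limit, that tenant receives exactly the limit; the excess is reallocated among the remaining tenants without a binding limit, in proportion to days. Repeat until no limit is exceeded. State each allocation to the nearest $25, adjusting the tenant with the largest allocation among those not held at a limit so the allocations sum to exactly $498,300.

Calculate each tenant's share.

Days total: 808.
Pro-rata shares before constraints: Unit 5B 41,936.14; Unit 5A 163,427.60; Unit G1 134,442.33; Unit 4A 158,493.94.
Capped: Unit 5A ($104,600), Unit 4A ($74,500); balance $319,200 reallocated over remaining days 286.
Redistributed shares: Unit 5B 75,893.71 → $75,900; Unit G1 243,306.29 → $243,300.

Unit 5B: $75,900 | Unit 5A: $104,600 | Unit G1: $243,300 | Unit 4A: $74,500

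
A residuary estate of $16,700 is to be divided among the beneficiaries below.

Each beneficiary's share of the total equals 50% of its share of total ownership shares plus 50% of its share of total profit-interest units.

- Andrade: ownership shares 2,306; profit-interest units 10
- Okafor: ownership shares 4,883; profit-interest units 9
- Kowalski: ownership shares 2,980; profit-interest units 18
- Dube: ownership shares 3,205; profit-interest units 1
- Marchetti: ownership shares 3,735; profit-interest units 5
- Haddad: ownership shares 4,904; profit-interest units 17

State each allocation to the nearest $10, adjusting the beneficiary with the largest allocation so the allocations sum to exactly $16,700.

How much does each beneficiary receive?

Andrade: $2,270; Okafor: $3,100; Kowalski: $3,640; Dube: $1,350; Marchetti: $2,110; Haddad: $4,230

Totals — ownership shares 22,013, profit-interest units 60.
Combined weights (50% ownership shares + 50% profit-interest units): Andrade 0.1357; Okafor 0.1859; Kowalski 0.2177; Dube 0.0811; Marchetti 0.1265; Haddad 0.2531.
Pro-rata amounts: Andrade 2,266.38; Okafor 3,104.73; Kowalski 3,635.38; Dube 1,354.89; Marchetti 2,112.60; Haddad 4,226.03.
After rounding ($10): Andrade $2,270; Okafor $3,100; Kowalski $3,640; Dube $1,350; Marchetti $2,110; Haddad $4,230. Sum = $16,700.
Sum already equals the total — no adjustment.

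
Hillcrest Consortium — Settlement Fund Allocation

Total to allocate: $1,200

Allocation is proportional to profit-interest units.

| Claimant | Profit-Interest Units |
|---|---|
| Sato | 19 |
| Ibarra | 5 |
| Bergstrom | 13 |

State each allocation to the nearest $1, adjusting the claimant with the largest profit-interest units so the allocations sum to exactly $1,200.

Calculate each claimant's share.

Sato: $616 | Ibarra: $162 | Bergstrom: $422

Sum of profit-interest units: 19 + 5 + 13 = 37.
Proportional shares: Sato 616.22; Ibarra 162.16; Bergstrom 421.62.
After rounding ($1): Sato $616; Ibarra $162; Bergstrom $422. Sum = $1,200.
Sum already equals the total — no adjustment.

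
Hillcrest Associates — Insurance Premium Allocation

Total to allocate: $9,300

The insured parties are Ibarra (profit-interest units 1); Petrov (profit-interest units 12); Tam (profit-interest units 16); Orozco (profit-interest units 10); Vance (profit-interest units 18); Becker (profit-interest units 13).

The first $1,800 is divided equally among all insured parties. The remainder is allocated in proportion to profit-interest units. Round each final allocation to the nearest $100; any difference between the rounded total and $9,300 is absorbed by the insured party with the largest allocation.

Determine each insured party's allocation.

Ibarra: $400; Petrov: $1,600; Tam: $2,000; Orozco: $1,400; Vance: $2,200; Becker: $1,700

First tranche $1,800 split equally: $300 each.
Remainder $7,500 by profit-interest units (total 70): Ibarra 107.14 → $100; Petrov 1,285.71 → $1,300; Tam 1,714.29 → $1,700; Orozco 1,071.43 → $1,100; Vance 1,928.57 → $1,900; Becker 1,392.86 → $1,400.
Totals: Ibarra $300 + $100 = $400; Petrov $300 + $1,300 = $1,600; Tam $300 + $1,700 = $2,000; Orozco $300 + $1,100 = $1,400; Vance $300 + $1,900 = $2,200; Becker $300 + $1,400 = $1,700.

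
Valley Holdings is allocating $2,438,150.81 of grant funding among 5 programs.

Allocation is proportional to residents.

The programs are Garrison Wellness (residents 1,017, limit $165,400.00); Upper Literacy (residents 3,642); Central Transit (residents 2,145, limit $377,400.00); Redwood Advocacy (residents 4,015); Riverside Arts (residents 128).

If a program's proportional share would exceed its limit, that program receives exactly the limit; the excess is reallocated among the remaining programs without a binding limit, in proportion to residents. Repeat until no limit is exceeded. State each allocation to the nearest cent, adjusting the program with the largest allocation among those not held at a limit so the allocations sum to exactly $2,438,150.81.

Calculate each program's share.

Garrison Wellness: $165,400.00 · Upper Literacy: $886,688.20 · Central Transit: $377,400.00 · Redwood Advocacy: $977,499.49 · Riverside Arts: $31,163.12

Residents total: 10,947.
Unconstrained shares: Garrison Wellness 226,509.4888; Upper Literacy 811,157.8743; Central Transit 477,741.2522; Redwood Advocacy 894,233.6258; Riverside Arts 28,508.5689.
Held at cap: Garrison Wellness ($165,400.00), Central Transit ($377,400.00); balance $1,895,350.81 reallocated over remaining residents 7,785.
Remaining shares: Upper Literacy 886,688.2017 → $886,688.20; Redwood Advocacy 977,499.4865 → $977,499.49; Riverside Arts 31,163.1219 → $31,163.12.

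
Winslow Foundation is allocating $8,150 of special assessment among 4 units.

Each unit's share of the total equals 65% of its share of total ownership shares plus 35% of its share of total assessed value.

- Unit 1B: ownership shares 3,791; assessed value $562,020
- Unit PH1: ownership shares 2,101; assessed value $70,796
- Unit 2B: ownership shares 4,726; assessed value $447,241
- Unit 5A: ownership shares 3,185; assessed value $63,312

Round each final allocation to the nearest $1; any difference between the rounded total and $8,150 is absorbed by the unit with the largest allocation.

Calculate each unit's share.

Unit 1B: $2,857 · Unit PH1: $983 · Unit 2B: $2,930 · Unit 5A: $1,380

Ownership shares total 13,803; assessed value total 1,143,369.
Blended shares (65% ownership shares + 35% assessed value): Unit 1B 0.3506; Unit PH1 0.1206; Unit 2B 0.3595; Unit 5A 0.1694.
Unrounded shares: Unit 1B 2,857.10; Unit PH1 982.97; Unit 2B 2,929.59; Unit 5A 1,380.33.
After rounding ($1): Unit 1B $2,857; Unit PH1 $983; Unit 2B $2,930; Unit 5A $1,380. Sum = $8,150.
Sum already equals the total — no adjustment.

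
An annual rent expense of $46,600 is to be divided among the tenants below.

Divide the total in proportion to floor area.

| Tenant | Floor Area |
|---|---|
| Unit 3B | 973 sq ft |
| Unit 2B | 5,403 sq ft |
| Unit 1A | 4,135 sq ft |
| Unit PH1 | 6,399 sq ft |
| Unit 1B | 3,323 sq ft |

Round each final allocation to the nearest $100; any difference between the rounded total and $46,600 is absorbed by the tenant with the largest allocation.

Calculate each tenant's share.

Total floor area = 20,233.
Proportional shares: Unit 3B 973/20,233 × $46,600 = 2,240.98; Unit 2B 5,403/20,233 × $46,600 = 12,444.02; Unit 1A 4,135/20,233 × $46,600 = 9,523.60; Unit PH1 6,399/20,233 × $46,600 = 14,737.97; Unit 1B 3,323/20,233 × $46,600 = 7,653.43.
At nearest $100: Unit 3B $2,200; Unit 2B $12,400; Unit 1A $9,500; Unit PH1 $14,700; Unit 1B $7,700. Sum = $46,500.
Difference $46,600 − $46,500 = +$100 applied to largest allocation (Unit PH1): Unit PH1 becomes $14,800.

Unit 3B: $2,200 | Unit 2B: $12,400 | Unit 1A: $9,500 | Unit PH1: $14,800 | Unit 1B: $7,700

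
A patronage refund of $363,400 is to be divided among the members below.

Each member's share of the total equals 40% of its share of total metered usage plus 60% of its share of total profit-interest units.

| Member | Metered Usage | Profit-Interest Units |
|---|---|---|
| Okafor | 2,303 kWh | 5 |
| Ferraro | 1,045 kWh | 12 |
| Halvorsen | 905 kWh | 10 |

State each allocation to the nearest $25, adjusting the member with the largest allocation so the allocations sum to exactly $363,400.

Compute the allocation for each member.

Okafor: $119,100 · Ferraro: $132,625 · Halvorsen: $111,675

Totals — metered usage 4,253, profit-interest units 27.
Blended shares (40% metered usage + 60% profit-interest units): Okafor 0.3277; Ferraro 0.3650; Halvorsen 0.3073.
Pro-rata amounts: Okafor 119,090.23; Ferraro 132,622.91; Halvorsen 111,686.85.
After rounding ($25): Okafor $119,100; Ferraro $132,625; Halvorsen $111,675. Sum = $363,400.
Rounded total matches; no reconciliation needed.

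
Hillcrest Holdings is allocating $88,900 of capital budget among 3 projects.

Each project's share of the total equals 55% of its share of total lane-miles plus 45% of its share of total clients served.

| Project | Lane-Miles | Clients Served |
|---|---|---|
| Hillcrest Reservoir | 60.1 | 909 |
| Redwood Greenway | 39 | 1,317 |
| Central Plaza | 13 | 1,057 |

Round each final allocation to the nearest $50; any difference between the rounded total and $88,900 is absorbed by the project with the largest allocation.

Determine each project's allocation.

Lane-miles total 112.1; clients served total 3,283.
Combined weights (55% lane-miles + 45% clients served): Hillcrest Reservoir 0.4195; Redwood Greenway 0.3719; Central Plaza 0.2087.
Pro-rata amounts: Hillcrest Reservoir 37,290.62; Redwood Greenway 33,059.05; Central Plaza 18,550.32.
After rounding ($50): Hillcrest Reservoir $37,300; Redwood Greenway $33,050; Central Plaza $18,550. Sum = $88,900.
Sum already equals the total — no adjustment.

Hillcrest Reservoir: $37,300; Redwood Greenway: $33,050; Central Plaza: $18,550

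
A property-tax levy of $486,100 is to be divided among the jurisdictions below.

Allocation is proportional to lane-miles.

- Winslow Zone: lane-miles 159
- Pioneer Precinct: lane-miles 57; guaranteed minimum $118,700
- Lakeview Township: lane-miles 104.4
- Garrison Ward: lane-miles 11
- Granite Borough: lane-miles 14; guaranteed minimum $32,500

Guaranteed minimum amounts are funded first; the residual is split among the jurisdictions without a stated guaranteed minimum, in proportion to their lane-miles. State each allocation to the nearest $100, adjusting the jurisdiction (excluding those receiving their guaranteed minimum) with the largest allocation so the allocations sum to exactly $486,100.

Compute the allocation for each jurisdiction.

Winslow Zone: $194,100 · Pioneer Precinct: $118,700 · Lakeview Township: $127,400 · Garrison Ward: $13,400 · Granite Borough: $32,500

Minimums first: Pioneer Precinct $118,700; Granite Borough $32,500. Remaining pool $334,900.
Remaining pool split over remaining lane-miles 274.4: Winslow Zone 194,056.49 → $194,100; Lakeview Township 127,418.22 → $127,400; Garrison Ward 13,425.29 → $13,400.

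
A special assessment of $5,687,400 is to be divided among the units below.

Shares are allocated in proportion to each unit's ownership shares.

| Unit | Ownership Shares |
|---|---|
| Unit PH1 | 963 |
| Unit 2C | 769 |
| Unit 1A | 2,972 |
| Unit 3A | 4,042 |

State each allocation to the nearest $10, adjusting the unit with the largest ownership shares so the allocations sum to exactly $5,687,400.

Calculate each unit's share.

Total ownership shares = 8,746.
Proportional shares: Unit PH1 963/8,746 × $5,687,400 = 626,225.27; Unit 2C 769/8,746 × $5,687,400 = 500,069.81; Unit 1A 2,972/8,746 × $5,687,400 = 1,932,649.53; Unit 3A 4,042/8,746 × $5,687,400 = 2,628,455.39.
At nearest $10: Unit PH1 $626,230; Unit 2C $500,070; Unit 1A $1,932,650; Unit 3A $2,628,460. Sum = $5,687,410.
Difference $5,687,400 − $5,687,410 = −$10 applied to largest ownership shares (Unit 3A): Unit 3A becomes $2,628,450.

Unit PH1: $626,230 · Unit 2C: $500,070 · Unit 1A: $1,932,650 · Unit 3A: $2,628,450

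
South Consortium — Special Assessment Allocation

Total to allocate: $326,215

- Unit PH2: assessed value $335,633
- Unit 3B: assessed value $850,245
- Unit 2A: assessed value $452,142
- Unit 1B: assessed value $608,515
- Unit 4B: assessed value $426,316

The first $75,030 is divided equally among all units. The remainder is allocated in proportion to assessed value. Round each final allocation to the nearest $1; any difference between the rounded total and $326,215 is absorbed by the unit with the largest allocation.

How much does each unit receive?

First tranche $75,030 split equally: $15,006 each.
Remainder $251,185 by assessed value (total 2,672,851): Unit PH2 31,541.59 → $31,542; Unit 3B 79,902.99 → $79,903; Unit 2A 42,490.69 → $42,491; Unit 1B 57,186.07 → $57,186; Unit 4B 40,063.66 → $40,064.
Rounding difference −$1 on remainder applied to Unit 3B.
Totals: Unit PH2 $15,006 + $31,542 = $46,548; Unit 3B $15,006 + $79,902 = $94,908; Unit 2A $15,006 + $42,491 = $57,497; Unit 1B $15,006 + $57,186 = $72,192; Unit 4B $15,006 + $40,064 = $55,070.

Unit PH2: $46,548 · Unit 3B: $94,908 · Unit 2A: $57,497 · Unit 1B: $72,192 · Unit 4B: $55,070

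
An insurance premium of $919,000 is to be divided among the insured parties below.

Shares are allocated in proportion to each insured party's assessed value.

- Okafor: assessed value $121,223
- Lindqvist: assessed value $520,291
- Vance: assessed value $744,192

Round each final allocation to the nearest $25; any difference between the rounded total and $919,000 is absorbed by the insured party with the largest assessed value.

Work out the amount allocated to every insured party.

Sum of assessed value: 121,223 + 520,291 + 744,192 = 1,385,706.
Raw shares: Okafor 80,395.07; Lindqvist 345,056.91; Vance 493,548.02.
Rounded to nearest $25: Okafor $80,400; Lindqvist $345,050; Vance $493,550. Sum = $919,000.
Rounded total matches; no reconciliation needed.

Okafor: $80,400 | Lindqvist: $345,050 | Vance: $493,550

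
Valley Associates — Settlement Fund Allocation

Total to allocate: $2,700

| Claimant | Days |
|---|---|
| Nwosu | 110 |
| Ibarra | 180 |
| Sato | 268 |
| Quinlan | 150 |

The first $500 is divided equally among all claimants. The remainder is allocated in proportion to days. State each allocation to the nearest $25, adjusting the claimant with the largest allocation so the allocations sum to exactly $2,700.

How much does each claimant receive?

Nwosu: $475 · Ibarra: $675 · Sato: $950 · Quinlan: $600

$500 shared equally gives $125 per claimant.
Remainder $2,200 by days (total 708): Nwosu 341.81 → $350; Ibarra 559.32 → $550; Sato 832.77 → $825; Quinlan 466.10 → $475.
Totals: Nwosu $125 + $350 = $475; Ibarra $125 + $550 = $675; Sato $125 + $825 = $950; Quinlan $125 + $475 = $600.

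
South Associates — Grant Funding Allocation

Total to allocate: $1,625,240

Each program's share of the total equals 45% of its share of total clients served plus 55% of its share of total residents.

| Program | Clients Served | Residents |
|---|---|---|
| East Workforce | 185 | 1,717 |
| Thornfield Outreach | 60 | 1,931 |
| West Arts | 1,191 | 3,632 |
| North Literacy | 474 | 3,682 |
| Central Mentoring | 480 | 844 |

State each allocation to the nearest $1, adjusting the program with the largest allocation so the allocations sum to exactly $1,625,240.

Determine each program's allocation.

East Workforce: $186,613 · Thornfield Outreach: $164,565 · West Arts: $639,449 · North Literacy: $423,827 · Central Mentoring: $210,786

Totals — clients served 2,390, residents 11,806.
Composite weights (45% clients served + 55% residents): East Workforce 0.1148; Thornfield Outreach 0.1013; West Arts 0.3934; North Literacy 0.2608; Central Mentoring 0.1297.
Pro-rata amounts: East Workforce 186,612.70; Thornfield Outreach 164,564.60; West Arts 639,448.99; North Literacy 423,827.30; Central Mentoring 210,786.41.
Rounded to nearest $1: East Workforce $186,613; Thornfield Outreach $164,565; West Arts $639,449; North Literacy $423,827; Central Mentoring $210,786. Sum = $1,625,240.
Sum already equals the total — no adjustment.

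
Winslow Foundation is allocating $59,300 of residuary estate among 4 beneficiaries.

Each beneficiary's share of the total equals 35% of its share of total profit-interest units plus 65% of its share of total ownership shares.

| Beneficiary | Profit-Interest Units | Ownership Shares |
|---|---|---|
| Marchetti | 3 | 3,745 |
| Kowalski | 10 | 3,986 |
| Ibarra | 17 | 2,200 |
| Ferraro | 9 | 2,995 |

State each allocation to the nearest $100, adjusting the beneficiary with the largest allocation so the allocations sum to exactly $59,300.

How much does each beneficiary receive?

Profit-interest units total 39; ownership shares total 12,926.
Composite weights (35% profit-interest units + 65% ownership shares): Marchetti 0.2152; Kowalski 0.2902; Ibarra 0.2632; Ferraro 0.2314.
Proportional shares: Marchetti 12,764.03; Kowalski 17,207.94; Ibarra 15,607.39; Ferraro 13,720.63.
At nearest $100: Marchetti $12,800; Kowalski $17,200; Ibarra $15,600; Ferraro $13,700. Sum = $59,300.
Rounded total matches; no reconciliation needed.

Marchetti: $12,800 | Kowalski: $17,200 | Ibarra: $15,600 | Ferraro: $13,700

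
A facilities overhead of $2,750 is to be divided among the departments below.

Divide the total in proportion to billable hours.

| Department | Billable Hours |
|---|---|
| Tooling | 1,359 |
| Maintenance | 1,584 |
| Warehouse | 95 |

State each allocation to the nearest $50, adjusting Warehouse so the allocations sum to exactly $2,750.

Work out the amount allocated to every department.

Total billable hours = 3,038.
Proportional shares: Tooling 1,359/3,038 × $2,750 = 1,230.17; Maintenance 1,584/3,038 × $2,750 = 1,433.84; Warehouse 95/3,038 × $2,750 = 85.99.
Rounded to nearest $50: Tooling $1,250; Maintenance $1,450; Warehouse $100. Sum = $2,800.
Difference $2,750 − $2,800 = −$50 applied to Warehouse: Warehouse becomes $50.

Tooling: $1,250; Maintenance: $1,450; Warehouse: $50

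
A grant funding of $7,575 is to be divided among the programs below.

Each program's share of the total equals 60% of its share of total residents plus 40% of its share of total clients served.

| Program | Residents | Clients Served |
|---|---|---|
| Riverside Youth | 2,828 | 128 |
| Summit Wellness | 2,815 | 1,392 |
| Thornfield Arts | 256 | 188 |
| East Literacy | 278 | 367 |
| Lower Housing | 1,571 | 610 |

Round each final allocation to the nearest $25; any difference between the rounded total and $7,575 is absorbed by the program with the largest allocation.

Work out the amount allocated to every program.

Residents total 7,748; clients served total 2,685.
Blended shares (60% residents + 40% clients served): Riverside Youth 0.2381; Summit Wellness 0.4254; Thornfield Arts 0.0478; East Literacy 0.0762; Lower Housing 0.2125.
Proportional shares: Riverside Youth 1,803.36; Summit Wellness 3,222.15; Thornfield Arts 362.33; East Literacy 577.23; Lower Housing 1,609.93.
Rounded to nearest $25: Riverside Youth $1,800; Summit Wellness $3,225; Thornfield Arts $350; East Literacy $575; Lower Housing $1,600. Sum = $7,550.
Difference $7,575 − $7,550 = +$25 applied to largest allocation (Summit Wellness): Summit Wellness becomes $3,250.

Riverside Youth: $1,800 | Summit Wellness: $3,250 | Thornfield Arts: $350 | East Literacy: $575 | Lower Housing: $1,600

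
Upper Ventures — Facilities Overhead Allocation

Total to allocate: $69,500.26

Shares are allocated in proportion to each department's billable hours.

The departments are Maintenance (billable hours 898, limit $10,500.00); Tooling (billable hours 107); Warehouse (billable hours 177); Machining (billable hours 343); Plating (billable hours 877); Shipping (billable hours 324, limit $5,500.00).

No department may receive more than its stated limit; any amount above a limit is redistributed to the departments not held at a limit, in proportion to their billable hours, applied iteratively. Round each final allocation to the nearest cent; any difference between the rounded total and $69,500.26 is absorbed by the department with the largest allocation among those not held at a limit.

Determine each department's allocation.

Billable hours total: 2,726.
Pro-rata shares before constraints: Maintenance 22,894.8032; Tooling 2,727.9999; Warehouse 4,512.6728; Machining 8,744.8970; Plating 22,359.4013; Shipping 8,260.4858.
Capped: Maintenance ($10,500.00), Shipping ($5,500.00); residual $53,500.26 reallocated over remaining billable hours 1,504.
Redistributed shares: Tooling 3,806.2020 → $3,806.20; Warehouse 6,296.2407 → $6,296.24; Machining 12,201.1896 → $12,201.19; Plating 31,196.6277 → $31,196.63.

Maintenance: $10,500.00 · Tooling: $3,806.20 · Warehouse: $6,296.24 · Machining: $12,201.19 · Plating: $31,196.63 · Shipping: $5,500.00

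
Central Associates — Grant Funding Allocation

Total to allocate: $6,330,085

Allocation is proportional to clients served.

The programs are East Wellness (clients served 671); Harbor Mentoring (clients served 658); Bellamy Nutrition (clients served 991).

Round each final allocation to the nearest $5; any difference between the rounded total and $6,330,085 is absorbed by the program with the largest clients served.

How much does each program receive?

East Wellness: $1,830,815; Harbor Mentoring: $1,795,345; Bellamy Nutrition: $2,703,925

Combined clients served = 2,320.
Pro-rata amounts: East Wellness 671/2,320 × $6,330,085 = 1,830,813.38; Harbor Mentoring 658/2,320 × $6,330,085 = 1,795,343.07; Bellamy Nutrition 991/2,320 × $6,330,085 = 2,703,928.55.
After rounding ($5): East Wellness $1,830,815; Harbor Mentoring $1,795,345; Bellamy Nutrition $2,703,930. Sum = $6,330,090.
Difference $6,330,085 − $6,330,090 = −$5 applied to largest clients served (Bellamy Nutrition): Bellamy Nutrition becomes $2,703,925.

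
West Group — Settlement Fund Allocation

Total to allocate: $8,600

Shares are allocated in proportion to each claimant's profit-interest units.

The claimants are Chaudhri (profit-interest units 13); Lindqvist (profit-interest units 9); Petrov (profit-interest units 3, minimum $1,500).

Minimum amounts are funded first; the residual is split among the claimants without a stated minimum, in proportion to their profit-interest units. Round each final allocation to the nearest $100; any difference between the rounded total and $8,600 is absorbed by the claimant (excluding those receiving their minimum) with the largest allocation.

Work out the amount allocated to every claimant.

Fund the minimums — Petrov $1,500. Remaining pool $7,100.
Remaining pool split over remaining profit-interest units 22: Chaudhri 4,195.45 → $4,200; Lindqvist 2,904.55 → $2,900.

Chaudhri: $4,200 | Lindqvist: $2,900 | Petrov: $1,500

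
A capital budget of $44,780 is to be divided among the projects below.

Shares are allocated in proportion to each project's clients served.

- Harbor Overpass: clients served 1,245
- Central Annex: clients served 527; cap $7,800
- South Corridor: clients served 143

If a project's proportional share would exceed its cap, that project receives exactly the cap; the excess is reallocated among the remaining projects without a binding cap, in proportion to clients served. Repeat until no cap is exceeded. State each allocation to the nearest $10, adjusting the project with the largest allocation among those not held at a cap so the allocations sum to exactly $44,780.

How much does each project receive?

Combined clients served = 1,915.
Unconstrained shares: Harbor Overpass 29,112.85; Central Annex 12,323.27; South Corridor 3,343.89.
Capped: Central Annex ($7,800); remaining pool $36,980 reallocated over remaining clients served 1,388.
Shares after redistribution: Harbor Overpass 33,170.10 → $33,170; South Corridor 3,809.90 → $3,810.

Harbor Overpass: $33,170 · Central Annex: $7,800 · South Corridor: $3,810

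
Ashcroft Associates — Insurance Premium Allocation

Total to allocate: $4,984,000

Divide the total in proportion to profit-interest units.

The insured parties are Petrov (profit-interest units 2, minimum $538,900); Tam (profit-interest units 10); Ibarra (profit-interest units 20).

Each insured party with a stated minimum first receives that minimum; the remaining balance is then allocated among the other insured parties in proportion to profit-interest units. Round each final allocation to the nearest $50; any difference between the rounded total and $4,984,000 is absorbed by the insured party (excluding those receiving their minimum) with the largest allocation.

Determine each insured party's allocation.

Petrov: $538,900; Tam: $1,481,700; Ibarra: $2,963,400

Fund the minimums — Petrov $538,900. Residual $4,445,100.
Residual split over remaining profit-interest units 30: Tam 1,481,700.00 → $1,481,700; Ibarra 2,963,400.00 → $2,963,400.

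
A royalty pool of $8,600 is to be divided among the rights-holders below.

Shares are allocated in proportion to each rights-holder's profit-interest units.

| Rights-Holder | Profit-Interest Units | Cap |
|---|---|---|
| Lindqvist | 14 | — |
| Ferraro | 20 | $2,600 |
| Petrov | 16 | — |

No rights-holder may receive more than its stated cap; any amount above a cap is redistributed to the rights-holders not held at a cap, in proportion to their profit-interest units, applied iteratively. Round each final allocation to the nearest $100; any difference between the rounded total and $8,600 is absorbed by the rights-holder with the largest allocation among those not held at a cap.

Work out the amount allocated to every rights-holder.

Lindqvist: $2,800 · Ferraro: $2,600 · Petrov: $3,200

Total profit-interest units = 50.
Unconstrained shares: Lindqvist 2,408.00; Ferraro 3,440.00; Petrov 2,752.00.
Held at cap: Ferraro ($2,600); residual $6,000 reallocated over remaining profit-interest units 30.
Shares after redistribution: Lindqvist 2,800.00 → $2,800; Petrov 3,200.00 → $3,200.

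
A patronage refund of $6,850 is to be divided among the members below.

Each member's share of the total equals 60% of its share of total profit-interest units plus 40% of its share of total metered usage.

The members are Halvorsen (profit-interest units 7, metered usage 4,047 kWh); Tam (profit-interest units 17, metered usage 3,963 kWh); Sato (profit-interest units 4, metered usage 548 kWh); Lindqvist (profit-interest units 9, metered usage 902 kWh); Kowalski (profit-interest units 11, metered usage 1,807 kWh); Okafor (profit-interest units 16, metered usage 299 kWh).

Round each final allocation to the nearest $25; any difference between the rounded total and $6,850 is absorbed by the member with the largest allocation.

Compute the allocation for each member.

Totals — profit-interest units 64, metered usage 11,566.
Combined weights (60% profit-interest units + 40% metered usage): Halvorsen 0.2056; Tam 0.2964; Sato 0.0565; Lindqvist 0.1156; Kowalski 0.1656; Okafor 0.1603.
Proportional shares: Halvorsen 1,408.27; Tam 2,030.56; Sato 386.70; Lindqvist 791.65; Kowalski 1,134.49; Okafor 1,098.33.
Rounded to nearest $25: Halvorsen $1,400; Tam $2,025; Sato $375; Lindqvist $800; Kowalski $1,125; Okafor $1,100. Sum = $6,825.
Difference $6,850 − $6,825 = +$25 applied to largest allocation (Tam): Tam becomes $2,050.

Halvorsen: $1,400 · Tam: $2,050 · Sato: $375 · Lindqvist: $800 · Kowalski: $1,125 · Okafor: $1,100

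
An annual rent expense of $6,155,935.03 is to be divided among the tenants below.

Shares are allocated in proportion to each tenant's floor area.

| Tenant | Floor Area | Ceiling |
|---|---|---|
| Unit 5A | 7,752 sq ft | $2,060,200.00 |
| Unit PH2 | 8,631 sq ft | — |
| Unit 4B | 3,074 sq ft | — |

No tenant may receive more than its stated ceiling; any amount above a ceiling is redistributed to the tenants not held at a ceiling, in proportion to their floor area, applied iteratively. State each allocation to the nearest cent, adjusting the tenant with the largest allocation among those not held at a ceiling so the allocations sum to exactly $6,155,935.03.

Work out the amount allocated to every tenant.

Unit 5A: $2,060,200.00 | Unit PH2: $3,020,101.58 | Unit 4B: $1,075,633.45

Sum of floor area: 19,457.
Unconstrained shares: Unit 5A 2,452,629.3032; Unit PH2 2,730,733.1677; Unit 4B 972,572.5591.
Capped: Unit 5A ($2,060,200.00); balance $4,095,735.03 reallocated over remaining floor area 11,705.
Remaining shares: Unit PH2 3,020,101.5843 → $3,020,101.58; Unit 4B 1,075,633.4457 → $1,075,633.45.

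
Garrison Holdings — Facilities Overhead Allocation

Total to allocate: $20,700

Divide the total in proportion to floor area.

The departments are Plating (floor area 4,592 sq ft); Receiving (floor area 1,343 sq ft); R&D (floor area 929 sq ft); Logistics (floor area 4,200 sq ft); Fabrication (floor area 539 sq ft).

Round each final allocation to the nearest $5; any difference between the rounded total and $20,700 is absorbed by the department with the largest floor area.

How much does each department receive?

Plating: $8,195 | Receiving: $2,395 | R&D: $1,655 | Logistics: $7,495 | Fabrication: $960

Floor area total: 11,603.
Pro-rata amounts: Plating 4,592/11,603 × $20,700 = 8,192.23; Receiving 1,343/11,603 × $20,700 = 2,395.94; R&D 929/11,603 × $20,700 = 1,657.36; Logistics 4,200/11,603 × $20,700 = 7,492.89; Fabrication 539/11,603 × $20,700 = 961.59.
After rounding ($5): Plating $8,190; Receiving $2,395; R&D $1,655; Logistics $7,495; Fabrication $960. Sum = $20,695.
Difference $20,700 − $20,695 = +$5 applied to largest floor area (Plating): Plating becomes $8,195.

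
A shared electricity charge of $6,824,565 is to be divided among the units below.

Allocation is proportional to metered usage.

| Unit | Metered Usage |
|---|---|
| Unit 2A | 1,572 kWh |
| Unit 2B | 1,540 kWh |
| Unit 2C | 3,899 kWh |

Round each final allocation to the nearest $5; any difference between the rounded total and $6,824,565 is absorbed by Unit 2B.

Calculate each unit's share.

Unit 2A: $1,530,200; Unit 2B: $1,499,045; Unit 2C: $3,795,320

Sum of metered usage: 7,011.
Raw shares: Unit 2A 1,572/7,011 × $6,824,565 = 1,530,197.72; Unit 2B 1,540/7,011 × $6,824,565 = 1,499,048.65; Unit 2C 3,899/7,011 × $6,824,565 = 3,795,318.63.
After rounding ($5): Unit 2A $1,530,200; Unit 2B $1,499,050; Unit 2C $3,795,320. Sum = $6,824,570.
Difference $6,824,565 − $6,824,570 = −$5 applied to Unit 2B: Unit 2B becomes $1,499,045.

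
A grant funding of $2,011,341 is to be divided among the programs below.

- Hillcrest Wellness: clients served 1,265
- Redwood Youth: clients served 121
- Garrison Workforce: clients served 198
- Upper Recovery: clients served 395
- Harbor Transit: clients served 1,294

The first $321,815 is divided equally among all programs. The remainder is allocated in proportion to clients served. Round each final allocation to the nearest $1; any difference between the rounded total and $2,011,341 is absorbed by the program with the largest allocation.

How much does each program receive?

Hillcrest Wellness: $717,357; Redwood Youth: $126,823; Garrison Workforce: $166,571; Upper Recovery: $268,262; Harbor Transit: $732,328

Equal tier: $321,815 ÷ 5 = $64,363 apiece.
Remainder $1,689,526 by clients served (total 3,273): Hillcrest Wellness 652,994.31 → $652,994; Redwood Youth 62,460.33 → $62,460; Garrison Workforce 102,207.81 → $102,208; Upper Recovery 203,899.41 → $203,899; Harbor Transit 667,964.14 → $667,964.
Rounding difference +$1 on remainder applied to Harbor Transit.
Totals: Hillcrest Wellness $64,363 + $652,994 = $717,357; Redwood Youth $64,363 + $62,460 = $126,823; Garrison Workforce $64,363 + $102,208 = $166,571; Upper Recovery $64,363 + $203,899 = $268,262; Harbor Transit $64,363 + $667,965 = $732,328.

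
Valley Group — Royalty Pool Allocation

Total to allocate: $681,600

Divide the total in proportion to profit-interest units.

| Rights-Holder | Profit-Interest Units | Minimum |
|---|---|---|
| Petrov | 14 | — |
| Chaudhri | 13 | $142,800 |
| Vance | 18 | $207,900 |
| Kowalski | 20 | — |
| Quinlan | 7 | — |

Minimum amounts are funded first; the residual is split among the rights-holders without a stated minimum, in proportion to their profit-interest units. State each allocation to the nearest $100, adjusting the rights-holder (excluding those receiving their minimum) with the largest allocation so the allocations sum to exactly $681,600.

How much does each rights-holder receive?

Fund the minimums — Chaudhri $142,800; Vance $207,900. Remaining pool $330,900.
Remaining pool split over remaining profit-interest units 41: Petrov 112,990.24 → $113,000; Kowalski 161,414.63 → $161,400; Quinlan 56,495.12 → $56,500.

Petrov: $113,000; Chaudhri: $142,800; Vance: $207,900; Kowalski: $161,400; Quinlan: $56,500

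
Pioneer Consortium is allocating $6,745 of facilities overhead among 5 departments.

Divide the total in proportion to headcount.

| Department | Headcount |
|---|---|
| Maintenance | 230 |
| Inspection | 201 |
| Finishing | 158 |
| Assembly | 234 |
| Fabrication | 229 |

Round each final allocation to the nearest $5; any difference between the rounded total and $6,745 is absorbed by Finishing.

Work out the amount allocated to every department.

Maintenance: $1,475 · Inspection: $1,290 · Finishing: $1,010 · Assembly: $1,500 · Fabrication: $1,470

Sum of headcount: 1,052.
Pro-rata amounts: Maintenance 230/1,052 × $6,745 = 1,474.67; Inspection 201/1,052 × $6,745 = 1,288.73; Finishing 158/1,052 × $6,745 = 1,013.03; Assembly 234/1,052 × $6,745 = 1,500.31; Fabrication 229/1,052 × $6,745 = 1,468.26.
At nearest $5: Maintenance $1,475; Inspection $1,290; Finishing $1,015; Assembly $1,500; Fabrication $1,470. Sum = $6,750.
Difference $6,745 − $6,750 = −$5 applied to Finishing: Finishing becomes $1,010.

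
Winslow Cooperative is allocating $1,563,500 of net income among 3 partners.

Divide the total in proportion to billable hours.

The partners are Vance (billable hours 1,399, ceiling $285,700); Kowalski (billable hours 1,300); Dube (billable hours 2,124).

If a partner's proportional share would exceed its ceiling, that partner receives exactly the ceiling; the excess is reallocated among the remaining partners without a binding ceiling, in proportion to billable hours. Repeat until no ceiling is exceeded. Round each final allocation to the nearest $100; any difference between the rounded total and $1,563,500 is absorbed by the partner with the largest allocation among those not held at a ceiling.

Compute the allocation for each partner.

Vance: $285,700; Kowalski: $485,100; Dube: $792,700

Total billable hours = 4,823.
Pro-rata shares before constraints: Vance 453,521.98; Kowalski 421,428.57; Dube 688,549.45.
Held at cap: Vance ($285,700); residual $1,277,800 reallocated over remaining billable hours 3,424.
Redistributed shares: Kowalski 485,146.03 → $485,100; Dube 792,653.97 → $792,700.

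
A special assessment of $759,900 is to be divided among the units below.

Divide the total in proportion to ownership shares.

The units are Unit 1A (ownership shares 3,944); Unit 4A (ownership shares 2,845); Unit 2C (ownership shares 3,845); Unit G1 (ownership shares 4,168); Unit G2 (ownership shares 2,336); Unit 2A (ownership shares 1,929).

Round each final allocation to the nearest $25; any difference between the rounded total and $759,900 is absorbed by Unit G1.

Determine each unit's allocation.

Sum of ownership shares: 19,067.
Raw shares: Unit 1A 3,944/19,067 × $759,900 = 157,184.96; Unit 4A 2,845/19,067 × $759,900 = 113,385.19; Unit 2C 3,845/19,067 × $759,900 = 153,239.39; Unit G1 4,168/19,067 × $759,900 = 166,112.30; Unit G2 2,336/19,067 × $759,900 = 93,099.41; Unit 2A 1,929/19,067 × $759,900 = 76,878.75.
At nearest $25: Unit 1A $157,175; Unit 4A $113,375; Unit 2C $153,250; Unit G1 $166,100; Unit G2 $93,100; Unit 2A $76,875. Sum = $759,875.
Difference $759,900 − $759,875 = +$25 applied to Unit G1: Unit G1 becomes $166,125.

Unit 1A: $157,175; Unit 4A: $113,375; Unit 2C: $153,250; Unit G1: $166,125; Unit G2: $93,100; Unit 2A: $76,875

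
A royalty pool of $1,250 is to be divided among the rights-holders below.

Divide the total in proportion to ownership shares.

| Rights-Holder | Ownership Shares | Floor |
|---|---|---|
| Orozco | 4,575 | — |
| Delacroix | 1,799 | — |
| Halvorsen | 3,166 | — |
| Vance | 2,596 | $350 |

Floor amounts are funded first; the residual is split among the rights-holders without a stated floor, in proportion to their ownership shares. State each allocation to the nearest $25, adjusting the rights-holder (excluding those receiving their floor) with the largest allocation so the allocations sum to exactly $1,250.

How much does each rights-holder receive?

Orozco: $425 | Delacroix: $175 | Halvorsen: $300 | Vance: $350

Minimums first: Vance $350. Balance $900.
Balance split over remaining ownership shares 9,540: Orozco 431.60 → $425; Delacroix 169.72 → $175; Halvorsen 298.68 → $300.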